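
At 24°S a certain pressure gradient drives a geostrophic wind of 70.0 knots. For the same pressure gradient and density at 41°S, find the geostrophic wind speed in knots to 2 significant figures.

43 knots

With the same pressure gradient and density, V_g ∝ 1/f ∝ 1/sin φ.
V₂ = V₁ · sin φ₁ / sin φ₂ = 70.0 × sin 24° / sin 41°
V₂ = 70.0 × 0.4067/0.6561 = 43 knots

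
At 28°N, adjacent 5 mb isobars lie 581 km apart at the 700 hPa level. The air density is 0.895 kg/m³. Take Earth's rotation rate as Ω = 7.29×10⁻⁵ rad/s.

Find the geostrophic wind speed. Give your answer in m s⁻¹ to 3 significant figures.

Coriolis parameter at 28°N:
f = 2Ω sin φ = 2 × 7.29×10⁻⁵ × sin 28° = 6.84×10⁻⁵ s⁻¹
Pressure gradient: |∂P/∂n| = 500 Pa / 581000 m = 8.61×10⁻⁴ Pa/m
Geostrophic balance (pressure-gradient force = Coriolis force):
V_g = (1/(fρ)) |∂P/∂n| = 8.61×10⁻⁴ / (6.84×10⁻⁵ × 0.895) = 14.0 m/s

14.0 m s⁻¹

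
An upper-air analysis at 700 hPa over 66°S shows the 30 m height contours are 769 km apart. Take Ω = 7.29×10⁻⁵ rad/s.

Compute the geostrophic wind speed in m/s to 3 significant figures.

2.87 m/s

Coriolis parameter at 66°S:
f = 2Ω sin φ = 2 × 7.29×10⁻⁵ × sin 66° = 1.33×10⁻⁴ s⁻¹
Height gradient: |∂Z/∂n| = 30 m / 769000 m = 3.90×10⁻⁵
On a pressure surface, geostrophic balance gives V_g = (g/f)|∂Z/∂n|:
V_g = 9.81 × 3.90×10⁻⁵ / 1.33×10⁻⁴ = 2.87 m/s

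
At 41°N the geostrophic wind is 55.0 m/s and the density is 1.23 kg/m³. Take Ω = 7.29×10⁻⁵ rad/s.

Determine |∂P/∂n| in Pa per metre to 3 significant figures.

Coriolis parameter at 41°N:
f = 2Ω sin φ = 2 × 7.29×10⁻⁵ × sin 41° = 9.57×10⁻⁵ s⁻¹
Geostrophic balance rearranged: |∂P/∂n| = f ρ V_g
|∂P/∂n| = 9.57×10⁻⁵ × 1.23 × 55.0 = 6.47×10⁻³ Pa/m

6.47×10⁻³ Pa/m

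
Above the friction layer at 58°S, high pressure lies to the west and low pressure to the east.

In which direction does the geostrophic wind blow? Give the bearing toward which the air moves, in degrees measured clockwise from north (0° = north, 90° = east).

000°

The pressure-gradient force points toward the east (bearing 090°).
Geostrophic balance: in the Southern Hemisphere the Coriolis force deflects motion to the left, so the geostrophic wind blows 90° to the left of the pressure-gradient force (low pressure on the right).
Rotating 090° by 90° counterclockwise gives 000° — the wind blows toward the north.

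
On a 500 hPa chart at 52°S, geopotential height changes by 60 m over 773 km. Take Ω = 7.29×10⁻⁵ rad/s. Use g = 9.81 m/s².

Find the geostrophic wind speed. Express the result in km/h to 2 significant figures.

Coriolis parameter at 52°S:
f = 2Ω sin φ = 2 × 7.29×10⁻⁵ × sin 52° = 1.15×10⁻⁴ s⁻¹
Height gradient: |∂Z/∂n| = 60 m / 773000 m = 7.76×10⁻⁵
On a pressure surface, geostrophic balance gives V_g = (g/f)|∂Z/∂n|:
V_g = 9.81 × 7.76×10⁻⁵ / 1.15×10⁻⁴ = 6.63 m/s
Converting: 6.63 m/s × 3.6 = 24 km/h

24 km/h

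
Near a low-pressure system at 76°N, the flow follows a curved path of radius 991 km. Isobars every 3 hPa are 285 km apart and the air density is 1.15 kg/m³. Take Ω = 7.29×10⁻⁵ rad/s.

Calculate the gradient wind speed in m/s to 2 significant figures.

Coriolis parameter at 76°N:
f = 2Ω sin φ = 2 × 7.29×10⁻⁵ × sin 76° = 1.41×10⁻⁴ s⁻¹
Pressure gradient: |∂P/∂n| = 300 Pa / 285000 m = 1.05×10⁻³ Pa/m
Geostrophic speed: V_g = |∂P/∂n|/(fρ) = 1.05×10⁻³/(1.41×10⁻⁴ × 1.15) = 6.47 m/s
Around a low, centrifugal force acts outward with Coriolis, so pressure-gradient force balances both:
(1/ρ)|∂P/∂n| = fV + V²/R  →  V² + fR·V − fR·V_g = 0
With fR = 1.41×10⁻⁴ × 991×10³ m = 140 m/s:
V = [−fR + √((fR)² + 4 fR V_g)]/2 = [−140 + √(140² + 4×140×6.47)]/2 = 6.2 m/s
Subgeostrophic (V < V_g = 6.47 m/s), as expected around a low.

6.2 m/s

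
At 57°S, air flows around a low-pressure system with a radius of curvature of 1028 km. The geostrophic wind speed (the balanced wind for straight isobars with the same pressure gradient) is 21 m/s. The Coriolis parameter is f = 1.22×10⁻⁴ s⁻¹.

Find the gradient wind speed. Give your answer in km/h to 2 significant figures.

66 km/h

Around a low, centrifugal force acts outward with Coriolis, so pressure-gradient force balances both:
(1/ρ)|∂P/∂n| = fV + V²/R  →  V² + fR·V − fR·V_g = 0
With fR = 1.22×10⁻⁴ × 1028×10³ m = 125 m/s:
V = [−fR + √((fR)² + 4 fR V_g)]/2 = [−125 + √(125² + 4×125×21)]/2 = 18.3 m/s
Subgeostrophic (V < V_g = 21 m/s), as expected around a low.
Converting: 18.3 m/s × 3.6 = 66 km/h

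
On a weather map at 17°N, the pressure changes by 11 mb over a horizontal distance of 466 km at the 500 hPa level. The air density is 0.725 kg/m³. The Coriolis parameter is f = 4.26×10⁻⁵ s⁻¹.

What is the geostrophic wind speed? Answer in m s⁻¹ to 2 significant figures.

Pressure gradient: |∂P/∂n| = 1100 Pa / 466000 m = 2.36×10⁻³ Pa/m
Geostrophic balance (pressure-gradient force = Coriolis force):
V_g = (1/(fρ)) |∂P/∂n| = 2.36×10⁻³ / (4.26×10⁻⁵ × 0.725) = 76.4 m/s

76 m s⁻¹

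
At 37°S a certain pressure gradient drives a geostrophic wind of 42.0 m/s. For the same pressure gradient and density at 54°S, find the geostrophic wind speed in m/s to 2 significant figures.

31 m/s

With the same pressure gradient and density, V_g ∝ 1/f ∝ 1/sin φ.
V₂ = V₁ · sin φ₁ / sin φ₂ = 42.0 × sin 37° / sin 54°
V₂ = 42.0 × 0.6018/0.8090 = 31 m/s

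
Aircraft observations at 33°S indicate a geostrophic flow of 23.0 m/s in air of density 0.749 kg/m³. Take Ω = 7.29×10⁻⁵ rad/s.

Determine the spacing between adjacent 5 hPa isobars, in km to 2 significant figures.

Coriolis parameter at 33°S:
f = 2Ω sin φ = 2 × 7.29×10⁻⁵ × sin 33° = 7.94×10⁻⁵ s⁻¹
Geostrophic balance rearranged: |∂P/∂n| = f ρ V_g
|∂P/∂n| = 7.94×10⁻⁵ × 0.749 × 23.0 = 1.37×10⁻³ Pa/m
Isobar spacing: Δn = ΔP/|∂P/∂n| = 500 Pa / 1.37×10⁻³ Pa/m = 365506 m ≈ 370 km

370 km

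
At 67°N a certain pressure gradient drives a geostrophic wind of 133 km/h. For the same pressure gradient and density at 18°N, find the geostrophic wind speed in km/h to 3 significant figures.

396 km/h

With the same pressure gradient and density, V_g ∝ 1/f ∝ 1/sin φ.
V₂ = V₁ · sin φ₁ / sin φ₂ = 133 × sin 67° / sin 18°
V₂ = 133 × 0.9205/0.3090 = 396 km/h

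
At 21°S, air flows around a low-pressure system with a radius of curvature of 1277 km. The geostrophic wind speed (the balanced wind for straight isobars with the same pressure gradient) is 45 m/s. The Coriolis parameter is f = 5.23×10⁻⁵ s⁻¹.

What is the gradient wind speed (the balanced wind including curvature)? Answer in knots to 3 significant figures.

59.9 knots

Around a low, centrifugal force acts outward with Coriolis, so pressure-gradient force balances both:
(1/ρ)|∂P/∂n| = fV + V²/R  →  V² + fR·V − fR·V_g = 0
With fR = 5.23×10⁻⁵ × 1277×10³ m = 66.8 m/s:
V = [−fR + √((fR)² + 4 fR V_g)]/2 = [−66.8 + √(66.8² + 4×66.8×45)]/2 = 30.8 m/s
Subgeostrophic (V < V_g = 45 m/s), as expected around a low.
Converting: 30.8 m/s × 1.944 = 59.9 knots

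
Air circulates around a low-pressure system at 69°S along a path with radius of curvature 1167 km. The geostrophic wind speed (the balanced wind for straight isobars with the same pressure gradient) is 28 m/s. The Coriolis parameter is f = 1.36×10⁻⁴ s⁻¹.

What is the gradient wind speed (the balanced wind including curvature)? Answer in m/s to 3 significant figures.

24.3 m/s

Around a low, centrifugal force acts outward with Coriolis, so pressure-gradient force balances both:
(1/ρ)|∂P/∂n| = fV + V²/R  →  V² + fR·V − fR·V_g = 0
With fR = 1.36×10⁻⁴ × 1167×10³ m = 159 m/s:
V = [−fR + √((fR)² + 4 fR V_g)]/2 = [−159 + √(159² + 4×159×28)]/2 = 24.3 m/s
Subgeostrophic (V < V_g = 28 m/s), as expected around a low.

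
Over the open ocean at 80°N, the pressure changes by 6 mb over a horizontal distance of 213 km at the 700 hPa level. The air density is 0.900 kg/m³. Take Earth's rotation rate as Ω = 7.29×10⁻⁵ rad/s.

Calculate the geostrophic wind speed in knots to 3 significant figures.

Coriolis parameter at 80°N:
f = 2Ω sin φ = 2 × 7.29×10⁻⁵ × sin 80° = 1.44×10⁻⁴ s⁻¹
Pressure gradient: |∂P/∂n| = 600 Pa / 213000 m = 2.82×10⁻³ Pa/m
Geostrophic balance (pressure-gradient force = Coriolis force):
V_g = (1/(fρ)) |∂P/∂n| = 2.82×10⁻³ / (1.44×10⁻⁴ × 0.900) = 21.8 m/s
Converting: 21.8 m/s × 1.944 = 42.4 knots

42.4 knots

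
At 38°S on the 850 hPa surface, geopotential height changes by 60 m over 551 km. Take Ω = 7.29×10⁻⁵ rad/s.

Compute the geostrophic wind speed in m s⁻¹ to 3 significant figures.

Coriolis parameter at 38°S:
f = 2Ω sin φ = 2 × 7.29×10⁻⁵ × sin 38° = 8.98×10⁻⁵ s⁻¹
Height gradient: |∂Z/∂n| = 60 m / 551000 m = 1.09×10⁻⁴
On a pressure surface, geostrophic balance gives V_g = (g/f)|∂Z/∂n|:
V_g = 9.81 × 1.09×10⁻⁴ / 8.98×10⁻⁵ = 11.9 m/s

11.9 m s⁻¹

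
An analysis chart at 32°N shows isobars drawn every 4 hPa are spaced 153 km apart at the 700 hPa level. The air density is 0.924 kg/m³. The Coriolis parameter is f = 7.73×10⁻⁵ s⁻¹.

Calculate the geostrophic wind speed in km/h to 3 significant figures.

132 km/h

Pressure gradient: |∂P/∂n| = 400 Pa / 153000 m = 2.61×10⁻³ Pa/m
Geostrophic balance (pressure-gradient force = Coriolis force):
V_g = (1/(fρ)) |∂P/∂n| = 2.61×10⁻³ / (7.73×10⁻⁵ × 0.924) = 36.6 m/s
Converting: 36.6 m/s × 3.6 = 132 km/h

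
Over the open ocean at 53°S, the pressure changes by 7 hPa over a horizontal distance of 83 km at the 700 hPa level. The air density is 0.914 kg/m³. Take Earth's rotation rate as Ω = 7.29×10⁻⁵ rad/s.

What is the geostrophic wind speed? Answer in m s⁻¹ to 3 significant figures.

79.2 m s⁻¹

Coriolis parameter at 53°S:
f = 2Ω sin φ = 2 × 7.29×10⁻⁵ × sin 53° = 1.16×10⁻⁴ s⁻¹
Pressure gradient: |∂P/∂n| = 700 Pa / 83000 m = 8.43×10⁻³ Pa/m
Geostrophic balance (pressure-gradient force = Coriolis force):
V_g = (1/(fρ)) |∂P/∂n| = 8.43×10⁻³ / (1.16×10⁻⁴ × 0.914) = 79.2 m/s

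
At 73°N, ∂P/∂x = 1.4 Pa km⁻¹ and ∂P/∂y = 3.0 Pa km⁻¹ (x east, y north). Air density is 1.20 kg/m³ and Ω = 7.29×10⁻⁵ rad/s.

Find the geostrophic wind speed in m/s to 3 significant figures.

Coriolis parameter at 73°N:
f = 2Ω sin φ = 2 × 7.29×10⁻⁵ × sin 73° = 1.39×10⁻⁴ s⁻¹
Component geostrophic relations (x east, y north):
u_g = −(1/(fρ)) ∂P/∂y,  v_g = (1/(fρ)) ∂P/∂x
u_g = −(3.0×10⁻³)/(1.39×10⁻⁴ × 1.20) = −17.9 m/s;  v_g = (1.4×10⁻³)/(1.39×10⁻⁴ × 1.20) = 8.37 m/s
|V_g| = √(u_g² + v_g²) = 19.8 m/s

19.8 m/s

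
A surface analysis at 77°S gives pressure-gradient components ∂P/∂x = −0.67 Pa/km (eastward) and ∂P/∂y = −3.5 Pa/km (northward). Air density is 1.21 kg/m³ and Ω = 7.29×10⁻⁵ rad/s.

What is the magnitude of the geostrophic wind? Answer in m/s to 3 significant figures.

20.7 m/s

Coriolis parameter at 77°S:
f = 2Ω sin φ = 2 × 7.29×10⁻⁵ × sin 77° = 1.42×10⁻⁴ s⁻¹
In the Southern Hemisphere f is negative: f = −1.42×10⁻⁴ s⁻¹.
Component geostrophic relations (x east, y north):
u_g = −(1/(fρ)) ∂P/∂y,  v_g = (1/(fρ)) ∂P/∂x
u_g = −(−3.5×10⁻³)/(−1.42×10⁻⁴ × 1.21) = −20.4 m/s;  v_g = (−0.67×10⁻³)/(−1.42×10⁻⁴ × 1.21) = 3.90 m/s
|V_g| = √(u_g² + v_g²) = 20.7 m/s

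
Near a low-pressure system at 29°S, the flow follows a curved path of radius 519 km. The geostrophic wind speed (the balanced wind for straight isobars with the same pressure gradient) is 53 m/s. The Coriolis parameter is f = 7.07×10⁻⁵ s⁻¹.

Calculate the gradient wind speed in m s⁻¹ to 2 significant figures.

29 m s⁻¹

Around a low, centrifugal force acts outward with Coriolis, so pressure-gradient force balances both:
(1/ρ)|∂P/∂n| = fV + V²/R  →  V² + fR·V − fR·V_g = 0
With fR = 7.07×10⁻⁵ × 519×10³ m = 36.7 m/s:
V = [−fR + √((fR)² + 4 fR V_g)]/2 = [−36.7 + √(36.7² + 4×36.7×53)]/2 = 29.4 m/s
Subgeostrophic (V < V_g = 53 m/s), as expected around a low.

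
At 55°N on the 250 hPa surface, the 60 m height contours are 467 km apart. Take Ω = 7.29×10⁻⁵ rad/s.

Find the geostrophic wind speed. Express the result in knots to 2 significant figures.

Coriolis parameter at 55°N:
f = 2Ω sin φ = 2 × 7.29×10⁻⁵ × sin 55° = 1.19×10⁻⁴ s⁻¹
Height gradient: |∂Z/∂n| = 60 m / 467000 m = 1.28×10⁻⁴
On a pressure surface, geostrophic balance gives V_g = (g/f)|∂Z/∂n|:
V_g = 9.81 × 1.28×10⁻⁴ / 1.19×10⁻⁴ = 10.6 m/s
Converting: 10.6 m/s × 1.944 = 21 knots

21 knots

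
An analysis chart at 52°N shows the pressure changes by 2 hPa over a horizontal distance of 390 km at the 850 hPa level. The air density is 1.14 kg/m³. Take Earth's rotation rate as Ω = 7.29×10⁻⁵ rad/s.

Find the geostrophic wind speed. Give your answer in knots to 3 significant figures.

7.61 knots

Coriolis parameter at 52°N:
f = 2Ω sin φ = 2 × 7.29×10⁻⁵ × sin 52° = 1.15×10⁻⁴ s⁻¹
Pressure gradient: |∂P/∂n| = 200 Pa / 390000 m = 5.13×10⁻⁴ Pa/m
Geostrophic balance (pressure-gradient force = Coriolis force):
V_g = (1/(fρ)) |∂P/∂n| = 5.13×10⁻⁴ / (1.15×10⁻⁴ × 1.14) = 3.92 m/s
Converting: 3.92 m/s × 1.944 = 7.61 knots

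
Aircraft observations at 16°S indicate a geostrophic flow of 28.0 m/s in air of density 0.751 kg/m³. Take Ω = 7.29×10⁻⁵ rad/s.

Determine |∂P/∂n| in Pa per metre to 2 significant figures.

8.5×10⁻⁴ Pa/m

Coriolis parameter at 16°S:
f = 2Ω sin φ = 2 × 7.29×10⁻⁵ × sin 16° = 4.02×10⁻⁵ s⁻¹
Geostrophic balance rearranged: |∂P/∂n| = f ρ V_g
|∂P/∂n| = 4.02×10⁻⁵ × 0.751 × 28.0 = 8.45×10⁻⁴ Pa/m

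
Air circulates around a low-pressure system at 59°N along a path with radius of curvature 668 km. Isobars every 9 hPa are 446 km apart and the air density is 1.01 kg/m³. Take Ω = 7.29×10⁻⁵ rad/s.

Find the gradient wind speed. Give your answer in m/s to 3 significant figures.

Coriolis parameter at 59°N:
f = 2Ω sin φ = 2 × 7.29×10⁻⁵ × sin 59° = 1.25×10⁻⁴ s⁻¹
Pressure gradient: |∂P/∂n| = 900 Pa / 446000 m = 2.02×10⁻³ Pa/m
Geostrophic speed: V_g = |∂P/∂n|/(fρ) = 2.02×10⁻³/(1.25×10⁻⁴ × 1.01) = 16.0 m/s
Around a low, centrifugal force acts outward with Coriolis, so pressure-gradient force balances both:
(1/ρ)|∂P/∂n| = fV + V²/R  →  V² + fR·V − fR·V_g = 0
With fR = 1.25×10⁻⁴ × 668×10³ m = 83.5 m/s:
V = [−fR + √((fR)² + 4 fR V_g)]/2 = [−83.5 + √(83.5² + 4×83.5×16)]/2 = 13.7 m/s
Subgeostrophic (V < V_g = 16 m/s), as expected around a low.

13.7 m/s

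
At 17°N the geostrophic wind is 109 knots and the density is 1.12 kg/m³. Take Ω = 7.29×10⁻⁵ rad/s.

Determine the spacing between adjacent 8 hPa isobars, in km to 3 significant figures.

Coriolis parameter at 17°N:
f = 2Ω sin φ = 2 × 7.29×10⁻⁵ × sin 17° = 4.26×10⁻⁵ s⁻¹
Wind speed in SI: 109 knots = 56.1 m/s
Geostrophic balance rearranged: |∂P/∂n| = f ρ V_g
|∂P/∂n| = 4.26×10⁻⁵ × 1.12 × 56.1 = 2.68×10⁻³ Pa/m
Isobar spacing: Δn = ΔP/|∂P/∂n| = 800 Pa / 2.68×10⁻³ Pa/m = 298823 m ≈ 299 km

299 km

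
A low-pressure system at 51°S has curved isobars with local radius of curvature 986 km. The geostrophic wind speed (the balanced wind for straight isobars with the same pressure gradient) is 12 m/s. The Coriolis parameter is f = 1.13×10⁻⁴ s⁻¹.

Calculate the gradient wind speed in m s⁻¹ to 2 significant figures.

11 m s⁻¹

Around a low, centrifugal force acts outward with Coriolis, so pressure-gradient force balances both:
(1/ρ)|∂P/∂n| = fV + V²/R  →  V² + fR·V − fR·V_g = 0
With fR = 1.13×10⁻⁴ × 986×10³ m = 111 m/s:
V = [−fR + √((fR)² + 4 fR V_g)]/2 = [−111 + √(111² + 4×111×12)]/2 = 10.9 m/s
Subgeostrophic (V < V_g = 12 m/s), as expected around a low.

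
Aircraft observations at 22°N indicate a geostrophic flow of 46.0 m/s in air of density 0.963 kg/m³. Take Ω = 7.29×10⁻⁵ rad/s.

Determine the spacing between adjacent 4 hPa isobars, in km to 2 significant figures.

Coriolis parameter at 22°N:
f = 2Ω sin φ = 2 × 7.29×10⁻⁵ × sin 22° = 5.46×10⁻⁵ s⁻¹
Geostrophic balance rearranged: |∂P/∂n| = f ρ V_g
|∂P/∂n| = 5.46×10⁻⁵ × 0.963 × 46.0 = 2.42×10⁻³ Pa/m
Isobar spacing: Δn = ΔP/|∂P/∂n| = 400 Pa / 2.42×10⁻³ Pa/m = 165327 m ≈ 170 km

170 km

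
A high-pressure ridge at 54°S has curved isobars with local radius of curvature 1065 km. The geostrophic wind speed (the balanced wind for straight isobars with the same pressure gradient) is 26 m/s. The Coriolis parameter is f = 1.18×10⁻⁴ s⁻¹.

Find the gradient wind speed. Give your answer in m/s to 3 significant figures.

Around a high, pressure-gradient force acts outward with centrifugal, so Coriolis balances both:
fV = (1/ρ)|∂P/∂n| + V²/R  →  V² − fR·V + fR·V_g = 0
With fR = 1.18×10⁻⁴ × 1065×10³ m = 126 m/s:
V = [fR − √((fR)² − 4 fR V_g)]/2 = [126 − √(126² − 4×126×26)]/2 = 36.7 m/s
Supergeostrophic (V > V_g = 26 m/s), as expected around a high.

36.7 m/s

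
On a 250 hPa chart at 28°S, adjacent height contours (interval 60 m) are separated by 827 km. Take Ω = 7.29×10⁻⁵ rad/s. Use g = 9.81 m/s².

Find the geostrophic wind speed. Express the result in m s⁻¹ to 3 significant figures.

10.4 m s⁻¹

Coriolis parameter at 28°S:
f = 2Ω sin φ = 2 × 7.29×10⁻⁵ × sin 28° = 6.84×10⁻⁵ s⁻¹
Height gradient: |∂Z/∂n| = 60 m / 827000 m = 7.26×10⁻⁵
On a pressure surface, geostrophic balance gives V_g = (g/f)|∂Z/∂n|:
V_g = 9.81 × 7.26×10⁻⁵ / 6.84×10⁻⁵ = 10.4 m/s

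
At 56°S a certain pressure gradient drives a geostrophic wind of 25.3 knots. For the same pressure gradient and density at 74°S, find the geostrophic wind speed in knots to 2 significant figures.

With the same pressure gradient and density, V_g ∝ 1/f ∝ 1/sin φ.
V₂ = V₁ · sin φ₁ / sin φ₂ = 25.3 × sin 56° / sin 74°
V₂ = 25.3 × 0.8290/0.9613 = 22 knots

22 knots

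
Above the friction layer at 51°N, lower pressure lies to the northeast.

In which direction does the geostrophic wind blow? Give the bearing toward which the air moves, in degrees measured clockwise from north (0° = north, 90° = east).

The pressure-gradient force points toward the northeast (bearing 045°).
Geostrophic balance: in the Northern Hemisphere the Coriolis force deflects motion to the right, so the geostrophic wind blows 90° to the right of the pressure-gradient force (low pressure on the left).
Rotating 045° by 90° clockwise gives 135° — the wind blows toward the southeast.

135°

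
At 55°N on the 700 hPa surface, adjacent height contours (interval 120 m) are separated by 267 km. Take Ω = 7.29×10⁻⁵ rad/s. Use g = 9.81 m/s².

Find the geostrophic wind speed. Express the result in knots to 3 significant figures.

Coriolis parameter at 55°N:
f = 2Ω sin φ = 2 × 7.29×10⁻⁵ × sin 55° = 1.19×10⁻⁴ s⁻¹
Height gradient: |∂Z/∂n| = 120 m / 267000 m = 4.49×10⁻⁴
On a pressure surface, geostrophic balance gives V_g = (g/f)|∂Z/∂n|:
V_g = 9.81 × 4.49×10⁻⁴ / 1.19×10⁻⁴ = 36.9 m/s
Converting: 36.9 m/s × 1.944 = 71.8 knots

71.8 knots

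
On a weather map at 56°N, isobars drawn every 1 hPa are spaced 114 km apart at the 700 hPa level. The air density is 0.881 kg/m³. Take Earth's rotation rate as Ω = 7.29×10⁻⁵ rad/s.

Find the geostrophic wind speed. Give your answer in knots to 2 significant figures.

16 knots

Coriolis parameter at 56°N:
f = 2Ω sin φ = 2 × 7.29×10⁻⁵ × sin 56° = 1.21×10⁻⁴ s⁻¹
Pressure gradient: |∂P/∂n| = 100 Pa / 114000 m = 8.77×10⁻⁴ Pa/m
Geostrophic balance (pressure-gradient force = Coriolis force):
V_g = (1/(fρ)) |∂P/∂n| = 8.77×10⁻⁴ / (1.21×10⁻⁴ × 0.881) = 8.24 m/s
Converting: 8.24 m/s × 1.944 = 16 knots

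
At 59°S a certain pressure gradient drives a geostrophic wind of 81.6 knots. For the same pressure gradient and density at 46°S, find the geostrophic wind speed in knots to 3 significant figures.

97.2 knots

With the same pressure gradient and density, V_g ∝ 1/f ∝ 1/sin φ.
V₂ = V₁ · sin φ₁ / sin φ₂ = 81.6 × sin 59° / sin 46°
V₂ = 81.6 × 0.8572/0.7193 = 97.2 knots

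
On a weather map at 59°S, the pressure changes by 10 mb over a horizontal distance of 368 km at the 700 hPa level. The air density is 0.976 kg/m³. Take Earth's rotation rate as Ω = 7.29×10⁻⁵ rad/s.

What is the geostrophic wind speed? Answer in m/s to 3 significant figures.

Coriolis parameter at 59°S:
f = 2Ω sin φ = 2 × 7.29×10⁻⁵ × sin 59° = 1.25×10⁻⁴ s⁻¹
Pressure gradient: |∂P/∂n| = 1000 Pa / 368000 m = 2.72×10⁻³ Pa/m
Geostrophic balance (pressure-gradient force = Coriolis force):
V_g = (1/(fρ)) |∂P/∂n| = 2.72×10⁻³ / (1.25×10⁻⁴ × 0.976) = 22.3 m/s

22.3 m/s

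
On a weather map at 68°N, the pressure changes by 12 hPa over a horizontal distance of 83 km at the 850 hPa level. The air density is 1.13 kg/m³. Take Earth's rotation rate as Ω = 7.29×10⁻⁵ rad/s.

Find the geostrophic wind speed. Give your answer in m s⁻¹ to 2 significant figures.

Coriolis parameter at 68°N:
f = 2Ω sin φ = 2 × 7.29×10⁻⁵ × sin 68° = 1.35×10⁻⁴ s⁻¹
Pressure gradient: |∂P/∂n| = 1200 Pa / 83000 m = 1.45×10⁻² Pa/m
Geostrophic balance (pressure-gradient force = Coriolis force):
V_g = (1/(fρ)) |∂P/∂n| = 1.45×10⁻² / (1.35×10⁻⁴ × 1.13) = 94.6 m/s

95 m s⁻¹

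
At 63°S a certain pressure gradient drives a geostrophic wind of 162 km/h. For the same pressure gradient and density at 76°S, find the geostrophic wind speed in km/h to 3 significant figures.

149 km/h

With the same pressure gradient and density, V_g ∝ 1/f ∝ 1/sin φ.
V₂ = V₁ · sin φ₁ / sin φ₂ = 162 × sin 63° / sin 76°
V₂ = 162 × 0.8910/0.9703 = 149 km/h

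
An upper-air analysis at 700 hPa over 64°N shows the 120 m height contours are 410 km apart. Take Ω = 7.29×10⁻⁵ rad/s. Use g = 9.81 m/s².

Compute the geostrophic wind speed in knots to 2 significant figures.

43 knots

Coriolis parameter at 64°N:
f = 2Ω sin φ = 2 × 7.29×10⁻⁵ × sin 64° = 1.31×10⁻⁴ s⁻¹
Height gradient: |∂Z/∂n| = 120 m / 410000 m = 2.93×10⁻⁴
On a pressure surface, geostrophic balance gives V_g = (g/f)|∂Z/∂n|:
V_g = 9.81 × 2.93×10⁻⁴ / 1.31×10⁻⁴ = 21.9 m/s
Converting: 21.9 m/s × 1.944 = 43 knots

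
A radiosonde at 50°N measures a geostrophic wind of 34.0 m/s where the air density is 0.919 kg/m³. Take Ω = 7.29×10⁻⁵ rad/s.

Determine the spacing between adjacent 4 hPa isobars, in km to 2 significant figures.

110 km

Coriolis parameter at 50°N:
f = 2Ω sin φ = 2 × 7.29×10⁻⁵ × sin 50° = 1.12×10⁻⁴ s⁻¹
Geostrophic balance rearranged: |∂P/∂n| = f ρ V_g
|∂P/∂n| = 1.12×10⁻⁴ × 0.919 × 34.0 = 3.49×10⁻³ Pa/m
Isobar spacing: Δn = ΔP/|∂P/∂n| = 400 Pa / 3.49×10⁻³ Pa/m = 114618 m ≈ 110 km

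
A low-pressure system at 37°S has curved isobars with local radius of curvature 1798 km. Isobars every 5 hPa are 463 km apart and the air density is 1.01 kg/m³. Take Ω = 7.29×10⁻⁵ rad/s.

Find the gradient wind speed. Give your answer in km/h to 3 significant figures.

40.9 km/h

Coriolis parameter at 37°S:
f = 2Ω sin φ = 2 × 7.29×10⁻⁵ × sin 37° = 8.77×10⁻⁵ s⁻¹
Pressure gradient: |∂P/∂n| = 500 Pa / 463000 m = 1.08×10⁻³ Pa/m
Geostrophic speed: V_g = |∂P/∂n|/(fρ) = 1.08×10⁻³/(8.77×10⁻⁵ × 1.01) = 12.2 m/s
Around a low, centrifugal force acts outward with Coriolis, so pressure-gradient force balances both:
(1/ρ)|∂P/∂n| = fV + V²/R  →  V² + fR·V − fR·V_g = 0
With fR = 8.77×10⁻⁵ × 1798×10³ m = 158 m/s:
V = [−fR + √((fR)² + 4 fR V_g)]/2 = [−158 + √(158² + 4×158×12.2)]/2 = 11.4 m/s
Subgeostrophic (V < V_g = 12.2 m/s), as expected around a low.
Converting: 11.4 m/s × 3.6 = 40.9 km/h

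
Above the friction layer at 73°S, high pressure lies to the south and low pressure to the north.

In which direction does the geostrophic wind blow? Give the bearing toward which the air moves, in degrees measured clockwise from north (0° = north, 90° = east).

The pressure-gradient force points toward the north (bearing 000°).
Geostrophic balance: in the Southern Hemisphere the Coriolis force deflects motion to the left, so the geostrophic wind blows 90° to the left of the pressure-gradient force (low pressure on the right).
Rotating 000° by 90° counterclockwise gives 270° — the wind blows toward the west.

270°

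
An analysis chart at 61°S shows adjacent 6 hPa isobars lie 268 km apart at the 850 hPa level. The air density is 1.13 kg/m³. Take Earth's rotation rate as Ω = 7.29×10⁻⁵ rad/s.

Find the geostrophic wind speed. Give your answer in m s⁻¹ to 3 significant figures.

Coriolis parameter at 61°S:
f = 2Ω sin φ = 2 × 7.29×10⁻⁵ × sin 61° = 1.28×10⁻⁴ s⁻¹
Pressure gradient: |∂P/∂n| = 600 Pa / 268000 m = 2.24×10⁻³ Pa/m
Geostrophic balance (pressure-gradient force = Coriolis force):
V_g = (1/(fρ)) |∂P/∂n| = 2.24×10⁻³ / (1.28×10⁻⁴ × 1.13) = 15.5 m/s

15.5 m s⁻¹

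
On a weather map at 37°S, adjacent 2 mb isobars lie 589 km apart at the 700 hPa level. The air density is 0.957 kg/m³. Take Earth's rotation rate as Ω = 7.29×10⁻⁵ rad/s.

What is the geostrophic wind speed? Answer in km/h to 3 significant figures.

Coriolis parameter at 37°S:
f = 2Ω sin φ = 2 × 7.29×10⁻⁵ × sin 37° = 8.77×10⁻⁵ s⁻¹
Pressure gradient: |∂P/∂n| = 200 Pa / 589000 m = 3.40×10⁻⁴ Pa/m
Geostrophic balance (pressure-gradient force = Coriolis force):
V_g = (1/(fρ)) |∂P/∂n| = 3.40×10⁻⁴ / (8.77×10⁻⁵ × 0.957) = 4.04 m/s
Converting: 4.04 m/s × 3.6 = 14.6 km/h

14.6 km/h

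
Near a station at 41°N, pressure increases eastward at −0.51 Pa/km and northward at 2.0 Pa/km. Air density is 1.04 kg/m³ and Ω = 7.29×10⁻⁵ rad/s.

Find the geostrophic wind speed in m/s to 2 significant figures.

Coriolis parameter at 41°N:
f = 2Ω sin φ = 2 × 7.29×10⁻⁵ × sin 41° = 9.57×10⁻⁵ s⁻¹
Component geostrophic relations (x east, y north):
u_g = −(1/(fρ)) ∂P/∂y,  v_g = (1/(fρ)) ∂P/∂x
u_g = −(2.0×10⁻³)/(9.57×10⁻⁵ × 1.04) = −20.1 m/s;  v_g = (−0.51×10⁻³)/(9.57×10⁻⁵ × 1.04) = −5.13 m/s
|V_g| = √(u_g² + v_g²) = 20.7 m/s

21 m/s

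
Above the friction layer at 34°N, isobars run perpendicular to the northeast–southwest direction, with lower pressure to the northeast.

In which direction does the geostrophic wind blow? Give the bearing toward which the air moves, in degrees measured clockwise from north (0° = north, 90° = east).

The pressure-gradient force points toward the northeast (bearing 045°).
Geostrophic balance: in the Northern Hemisphere the Coriolis force deflects motion to the right, so the geostrophic wind blows 90° to the right of the pressure-gradient force (low pressure on the left).
Rotating 045° by 90° clockwise gives 135° — the wind blows toward the southeast.

135°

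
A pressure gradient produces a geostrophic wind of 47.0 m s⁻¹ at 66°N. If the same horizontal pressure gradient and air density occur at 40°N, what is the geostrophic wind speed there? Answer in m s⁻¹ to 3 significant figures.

With the same pressure gradient and density, V_g ∝ 1/f ∝ 1/sin φ.
V₂ = V₁ · sin φ₁ / sin φ₂ = 47.0 × sin 66° / sin 40°
V₂ = 47.0 × 0.9135/0.6428 = 66.8 m s⁻¹

66.8 m s⁻¹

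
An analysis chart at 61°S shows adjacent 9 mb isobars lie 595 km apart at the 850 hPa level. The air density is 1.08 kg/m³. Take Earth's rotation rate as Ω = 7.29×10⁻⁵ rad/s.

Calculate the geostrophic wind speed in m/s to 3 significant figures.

11.0 m/s

Coriolis parameter at 61°S:
f = 2Ω sin φ = 2 × 7.29×10⁻⁵ × sin 61° = 1.28×10⁻⁴ s⁻¹
Pressure gradient: |∂P/∂n| = 900 Pa / 595000 m = 1.51×10⁻³ Pa/m
Geostrophic balance (pressure-gradient force = Coriolis force):
V_g = (1/(fρ)) |∂P/∂n| = 1.51×10⁻³ / (1.28×10⁻⁴ × 1.08) = 11.0 m/s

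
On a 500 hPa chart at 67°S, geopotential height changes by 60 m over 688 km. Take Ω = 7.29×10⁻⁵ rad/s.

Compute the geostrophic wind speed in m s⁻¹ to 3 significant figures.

6.37 m s⁻¹

Coriolis parameter at 67°S:
f = 2Ω sin φ = 2 × 7.29×10⁻⁵ × sin 67° = 1.34×10⁻⁴ s⁻¹
Height gradient: |∂Z/∂n| = 60 m / 688000 m = 8.72×10⁻⁵
On a pressure surface, geostrophic balance gives V_g = (g/f)|∂Z/∂n|:
V_g = 9.81 × 8.72×10⁻⁵ / 1.34×10⁻⁴ = 6.37 m/s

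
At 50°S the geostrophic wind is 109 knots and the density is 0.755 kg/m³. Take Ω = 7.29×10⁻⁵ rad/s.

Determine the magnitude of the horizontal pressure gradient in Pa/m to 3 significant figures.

Coriolis parameter at 50°S:
f = 2Ω sin φ = 2 × 7.29×10⁻⁵ × sin 50° = 1.12×10⁻⁴ s⁻¹
Wind speed in SI: 109 knots = 56.1 m/s
Geostrophic balance rearranged: |∂P/∂n| = f ρ V_g
|∂P/∂n| = 1.12×10⁻⁴ × 0.755 × 56.1 = 4.73×10⁻³ Pa/m

4.73×10⁻³ Pa/m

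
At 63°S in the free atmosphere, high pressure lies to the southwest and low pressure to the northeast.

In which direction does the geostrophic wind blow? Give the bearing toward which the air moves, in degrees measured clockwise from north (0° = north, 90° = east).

315°

The pressure-gradient force points toward the northeast (bearing 045°).
Geostrophic balance: in the Southern Hemisphere the Coriolis force deflects motion to the left, so the geostrophic wind blows 90° to the left of the pressure-gradient force (low pressure on the right).
Rotating 045° by 90° counterclockwise gives 315° — the wind blows toward the northwest.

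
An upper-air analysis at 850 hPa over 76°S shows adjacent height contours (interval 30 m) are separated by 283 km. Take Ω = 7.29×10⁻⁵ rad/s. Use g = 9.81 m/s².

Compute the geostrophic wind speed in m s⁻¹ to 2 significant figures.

Coriolis parameter at 76°S:
f = 2Ω sin φ = 2 × 7.29×10⁻⁵ × sin 76° = 1.41×10⁻⁴ s⁻¹
Height gradient: |∂Z/∂n| = 30 m / 283000 m = 1.06×10⁻⁴
On a pressure surface, geostrophic balance gives V_g = (g/f)|∂Z/∂n|:
V_g = 9.81 × 1.06×10⁻⁴ / 1.41×10⁻⁴ = 7.35 m/s

7.4 m s⁻¹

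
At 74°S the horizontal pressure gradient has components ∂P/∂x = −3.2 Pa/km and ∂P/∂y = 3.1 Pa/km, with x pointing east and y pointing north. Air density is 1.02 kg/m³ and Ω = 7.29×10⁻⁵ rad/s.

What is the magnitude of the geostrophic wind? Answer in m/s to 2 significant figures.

Coriolis parameter at 74°S:
f = 2Ω sin φ = 2 × 7.29×10⁻⁵ × sin 74° = 1.40×10⁻⁴ s⁻¹
In the Southern Hemisphere f is negative: f = −1.40×10⁻⁴ s⁻¹.
Component geostrophic relations (x east, y north):
u_g = −(1/(fρ)) ∂P/∂y,  v_g = (1/(fρ)) ∂P/∂x
u_g = −(3.1×10⁻³)/(−1.40×10⁻⁴ × 1.02) = 21.7 m/s;  v_g = (−3.2×10⁻³)/(−1.40×10⁻⁴ × 1.02) = 22.4 m/s
|V_g| = √(u_g² + v_g²) = 31.2 m/s

31 m/s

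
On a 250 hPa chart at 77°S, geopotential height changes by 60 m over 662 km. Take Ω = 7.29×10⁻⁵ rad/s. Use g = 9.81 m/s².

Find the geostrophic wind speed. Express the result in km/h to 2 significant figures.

Coriolis parameter at 77°S:
f = 2Ω sin φ = 2 × 7.29×10⁻⁵ × sin 77° = 1.42×10⁻⁴ s⁻¹
Height gradient: |∂Z/∂n| = 60 m / 662000 m = 9.06×10⁻⁵
On a pressure surface, geostrophic balance gives V_g = (g/f)|∂Z/∂n|:
V_g = 9.81 × 9.06×10⁻⁵ / 1.42×10⁻⁴ = 6.26 m/s
Converting: 6.26 m/s × 3.6 = 23 km/h

23 km/h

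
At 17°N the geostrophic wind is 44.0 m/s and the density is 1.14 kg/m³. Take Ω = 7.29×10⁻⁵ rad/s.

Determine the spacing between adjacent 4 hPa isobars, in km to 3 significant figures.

187 km

Coriolis parameter at 17°N:
f = 2Ω sin φ = 2 × 7.29×10⁻⁵ × sin 17° = 4.26×10⁻⁵ s⁻¹
Geostrophic balance rearranged: |∂P/∂n| = f ρ V_g
|∂P/∂n| = 4.26×10⁻⁵ × 1.14 × 44.0 = 2.14×10⁻³ Pa/m
Isobar spacing: Δn = ΔP/|∂P/∂n| = 400 Pa / 2.14×10⁻³ Pa/m = 187072 m ≈ 187 km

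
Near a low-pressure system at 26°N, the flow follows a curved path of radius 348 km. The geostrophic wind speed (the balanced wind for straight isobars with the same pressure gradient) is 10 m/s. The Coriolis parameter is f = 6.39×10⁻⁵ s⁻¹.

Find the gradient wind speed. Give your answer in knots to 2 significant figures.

15 knots

Around a low, centrifugal force acts outward with Coriolis, so pressure-gradient force balances both:
(1/ρ)|∂P/∂n| = fV + V²/R  →  V² + fR·V − fR·V_g = 0
With fR = 6.39×10⁻⁵ × 348×10³ m = 22.2 m/s:
V = [−fR + √((fR)² + 4 fR V_g)]/2 = [−22.2 + √(22.2² + 4×22.2×10)]/2 = 7.48 m/s
Subgeostrophic (V < V_g = 10 m/s), as expected around a low.
Converting: 7.48 m/s × 1.944 = 15 knots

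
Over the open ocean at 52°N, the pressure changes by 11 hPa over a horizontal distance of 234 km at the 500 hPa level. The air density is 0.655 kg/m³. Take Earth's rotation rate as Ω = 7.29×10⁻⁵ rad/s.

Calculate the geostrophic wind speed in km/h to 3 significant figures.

225 km/h

Coriolis parameter at 52°N:
f = 2Ω sin φ = 2 × 7.29×10⁻⁵ × sin 52° = 1.15×10⁻⁴ s⁻¹
Pressure gradient: |∂P/∂n| = 1100 Pa / 234000 m = 4.70×10⁻³ Pa/m
Geostrophic balance (pressure-gradient force = Coriolis force):
V_g = (1/(fρ)) |∂P/∂n| = 4.70×10⁻³ / (1.15×10⁻⁴ × 0.655) = 62.5 m/s
Converting: 62.5 m/s × 3.6 = 225 km/h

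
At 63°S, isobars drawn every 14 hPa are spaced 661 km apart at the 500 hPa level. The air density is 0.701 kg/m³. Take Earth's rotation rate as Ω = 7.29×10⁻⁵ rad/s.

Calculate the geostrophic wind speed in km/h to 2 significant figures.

84 km/h

Coriolis parameter at 63°S:
f = 2Ω sin φ = 2 × 7.29×10⁻⁵ × sin 63° = 1.30×10⁻⁴ s⁻¹
Pressure gradient: |∂P/∂n| = 1400 Pa / 661000 m = 2.12×10⁻³ Pa/m
Geostrophic balance (pressure-gradient force = Coriolis force):
V_g = (1/(fρ)) |∂P/∂n| = 2.12×10⁻³ / (1.30×10⁻⁴ × 0.701) = 23.3 m/s
Converting: 23.3 m/s × 3.6 = 84 km/h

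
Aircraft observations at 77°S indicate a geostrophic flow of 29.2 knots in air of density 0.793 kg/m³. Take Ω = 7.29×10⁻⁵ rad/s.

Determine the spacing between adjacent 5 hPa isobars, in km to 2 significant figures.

300 km

Coriolis parameter at 77°S:
f = 2Ω sin φ = 2 × 7.29×10⁻⁵ × sin 77° = 1.42×10⁻⁴ s⁻¹
Wind speed in SI: 29.2 knots = 15.0 m/s
Geostrophic balance rearranged: |∂P/∂n| = f ρ V_g
|∂P/∂n| = 1.42×10⁻⁴ × 0.793 × 15.0 = 1.69×10⁻³ Pa/m
Isobar spacing: Δn = ΔP/|∂P/∂n| = 500 Pa / 1.69×10⁻³ Pa/m = 295457 m ≈ 300 km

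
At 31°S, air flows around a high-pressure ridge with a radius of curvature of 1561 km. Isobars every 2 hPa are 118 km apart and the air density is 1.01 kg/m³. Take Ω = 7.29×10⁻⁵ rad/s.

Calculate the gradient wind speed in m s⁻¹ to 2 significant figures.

30 m s⁻¹

Coriolis parameter at 31°S:
f = 2Ω sin φ = 2 × 7.29×10⁻⁵ × sin 31° = 7.51×10⁻⁵ s⁻¹
Pressure gradient: |∂P/∂n| = 200 Pa / 118000 m = 1.69×10⁻³ Pa/m
Geostrophic speed: V_g = |∂P/∂n|/(fρ) = 1.69×10⁻³/(7.51×10⁻⁵ × 1.01) = 22.3 m/s
Around a high, pressure-gradient force acts outward with centrifugal, so Coriolis balances both:
fV = (1/ρ)|∂P/∂n| + V²/R  →  V² − fR·V + fR·V_g = 0
With fR = 7.51×10⁻⁵ × 1561×10³ m = 117 m/s:
V = [fR − √((fR)² − 4 fR V_g)]/2 = [117 − √(117² − 4×117×22.3)]/2 = 30.1 m/s
Supergeostrophic (V > V_g = 22.3 m/s), as expected around a high.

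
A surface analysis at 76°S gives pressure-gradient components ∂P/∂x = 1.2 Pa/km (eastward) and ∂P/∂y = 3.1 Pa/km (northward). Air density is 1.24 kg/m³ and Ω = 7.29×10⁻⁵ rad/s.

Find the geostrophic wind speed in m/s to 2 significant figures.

Coriolis parameter at 76°S:
f = 2Ω sin φ = 2 × 7.29×10⁻⁵ × sin 76° = 1.41×10⁻⁴ s⁻¹
In the Southern Hemisphere f is negative: f = −1.41×10⁻⁴ s⁻¹.
Component geostrophic relations (x east, y north):
u_g = −(1/(fρ)) ∂P/∂y,  v_g = (1/(fρ)) ∂P/∂x
u_g = −(3.1×10⁻³)/(−1.41×10⁻⁴ × 1.24) = 17.7 m/s;  v_g = (1.2×10⁻³)/(−1.41×10⁻⁴ × 1.24) = −6.84 m/s
|V_g| = √(u_g² + v_g²) = 18.9 m/s

19 m/s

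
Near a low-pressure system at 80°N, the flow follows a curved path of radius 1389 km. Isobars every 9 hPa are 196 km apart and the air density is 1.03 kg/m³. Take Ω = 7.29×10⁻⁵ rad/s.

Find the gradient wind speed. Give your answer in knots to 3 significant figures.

Coriolis parameter at 80°N:
f = 2Ω sin φ = 2 × 7.29×10⁻⁵ × sin 80° = 1.44×10⁻⁴ s⁻¹
Pressure gradient: |∂P/∂n| = 900 Pa / 196000 m = 4.59×10⁻³ Pa/m
Geostrophic speed: V_g = |∂P/∂n|/(fρ) = 4.59×10⁻³/(1.44×10⁻⁴ × 1.03) = 31.0 m/s
Around a low, centrifugal force acts outward with Coriolis, so pressure-gradient force balances both:
(1/ρ)|∂P/∂n| = fV + V²/R  →  V² + fR·V − fR·V_g = 0
With fR = 1.44×10⁻⁴ × 1389×10³ m = 199 m/s:
V = [−fR + √((fR)² + 4 fR V_g)]/2 = [−199 + √(199² + 4×199×31)]/2 = 27.3 m/s
Subgeostrophic (V < V_g = 31 m/s), as expected around a low.
Converting: 27.3 m/s × 1.944 = 53.1 knots

53.1 knots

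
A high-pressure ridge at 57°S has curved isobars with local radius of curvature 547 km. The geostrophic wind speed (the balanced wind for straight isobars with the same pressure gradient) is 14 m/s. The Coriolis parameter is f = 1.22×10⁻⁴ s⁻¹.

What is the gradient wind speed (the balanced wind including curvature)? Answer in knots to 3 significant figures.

38.8 knots

Around a high, pressure-gradient force acts outward with centrifugal, so Coriolis balances both:
fV = (1/ρ)|∂P/∂n| + V²/R  →  V² − fR·V + fR·V_g = 0
With fR = 1.22×10⁻⁴ × 547×10³ m = 66.7 m/s:
V = [fR − √((fR)² − 4 fR V_g)]/2 = [66.7 − √(66.7² − 4×66.7×14)]/2 = 20 m/s
Supergeostrophic (V > V_g = 14 m/s), as expected around a high.
Converting: 20 m/s × 1.944 = 38.8 knots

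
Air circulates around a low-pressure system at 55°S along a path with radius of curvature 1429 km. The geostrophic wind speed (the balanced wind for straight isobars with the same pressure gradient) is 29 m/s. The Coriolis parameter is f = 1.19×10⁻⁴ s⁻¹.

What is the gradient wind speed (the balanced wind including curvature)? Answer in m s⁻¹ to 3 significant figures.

25.3 m s⁻¹

Around a low, centrifugal force acts outward with Coriolis, so pressure-gradient force balances both:
(1/ρ)|∂P/∂n| = fV + V²/R  →  V² + fR·V − fR·V_g = 0
With fR = 1.19×10⁻⁴ × 1429×10³ m = 170 m/s:
V = [−fR + √((fR)² + 4 fR V_g)]/2 = [−170 + √(170² + 4×170×29)]/2 = 25.3 m/s
Subgeostrophic (V < V_g = 29 m/s), as expected around a low.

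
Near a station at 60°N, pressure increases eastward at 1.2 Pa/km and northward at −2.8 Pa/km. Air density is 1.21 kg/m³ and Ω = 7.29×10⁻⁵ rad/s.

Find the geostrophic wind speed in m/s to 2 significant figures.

20 m/s

Coriolis parameter at 60°N:
f = 2Ω sin φ = 2 × 7.29×10⁻⁵ × sin 60° = 1.26×10⁻⁴ s⁻¹
Component geostrophic relations (x east, y north):
u_g = −(1/(fρ)) ∂P/∂y,  v_g = (1/(fρ)) ∂P/∂x
u_g = −(−2.8×10⁻³)/(1.26×10⁻⁴ × 1.21) = 18.3 m/s;  v_g = (1.2×10⁻³)/(1.26×10⁻⁴ × 1.21) = 7.85 m/s
|V_g| = √(u_g² + v_g²) = 19.9 m/s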